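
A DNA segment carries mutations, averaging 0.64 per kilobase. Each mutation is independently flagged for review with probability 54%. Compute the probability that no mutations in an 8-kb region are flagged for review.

0.0630

Thinning: the mutations that are flagged for review themselves form a Poisson process with rate 0.54 × 0.64 = 0.3456 per kilobase.
Over the interval, μ = 0.3456 × 8 = 2.7648 (an 8-kb region = 8 kilobases).
P(N = 0) = e^(−2.7648) · 2.7648^0/0! ≈ 0.0630.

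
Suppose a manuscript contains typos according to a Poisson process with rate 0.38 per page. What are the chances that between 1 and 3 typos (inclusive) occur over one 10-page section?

0.4511

Over the interval, μ = 0.38 × 10 = 3.8 (a 10-page section = 10 pages).
P(1 ≤ N ≤ 3) = Σ_{j=1}^{3} e^(−3.8) · 3.8^j/j! ≈ 0.4511.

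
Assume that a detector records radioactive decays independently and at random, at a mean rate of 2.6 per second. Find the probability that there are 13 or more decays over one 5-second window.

Over the interval, μ = 2.6 × 5 = 13 (a 5-second window = 5 seconds).
P(N ≥ 13) = 1 − P(N ≤ 12) = 1 − Σ_{j=0}^{12} e^(−μ) μ^j/j! ≈ 0.5369.

0.5369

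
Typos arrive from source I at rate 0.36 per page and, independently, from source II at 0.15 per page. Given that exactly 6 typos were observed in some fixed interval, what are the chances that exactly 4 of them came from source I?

0.3222

Given the total, each event is independently from source I with probability p = λ_I/(λ_I+λ_II) = 0.36/0.51 ≈ 0.7059.
So K ~ Binomial(6, 0.36/0.51): P(K = 4) = C(6,4) · (0.36/0.51)^4 · (0.15/0.51)^2 ≈ 0.3222.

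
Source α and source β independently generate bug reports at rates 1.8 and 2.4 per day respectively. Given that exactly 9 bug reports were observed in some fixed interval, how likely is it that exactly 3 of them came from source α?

0.2302

Given the total, each event is independently from source α with probability p = λ_α/(λ_α+λ_β) = 1.8/4.2 ≈ 0.4286.
So K ~ Binomial(9, 1.8/4.2): P(K = 3) = C(9,3) · (1.8/4.2)^3 · (2.4/4.2)^6 ≈ 0.2302.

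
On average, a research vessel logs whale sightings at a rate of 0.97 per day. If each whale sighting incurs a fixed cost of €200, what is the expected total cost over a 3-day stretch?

€582

E[N] = 0.97 × 3 = 2.91 (a 3-day stretch = 3 days); E[cost] = 2.91 × €200 = €582.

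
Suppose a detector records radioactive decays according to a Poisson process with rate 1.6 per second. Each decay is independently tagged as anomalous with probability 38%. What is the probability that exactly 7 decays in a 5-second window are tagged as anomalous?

0.0228

Thinning: the decays that are tagged as anomalous themselves form a Poisson process with rate 0.38 × 1.6 = 0.608 per second.
Over the interval, μ = 0.608 × 5 = 3.04 (a 5-second window = 5 seconds).
P(N = 7) = e^(−3.04) · 3.04^7/7! ≈ 0.0228.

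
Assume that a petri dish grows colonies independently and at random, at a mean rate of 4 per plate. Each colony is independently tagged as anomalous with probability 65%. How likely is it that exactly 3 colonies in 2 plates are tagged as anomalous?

Thinning: the colonies that are tagged as anomalous themselves form a Poisson process with rate 0.65 × 4 = 2.6 per plate.
Over the interval, μ = 2.6 × 2 = 5.2 (2 plates).
P(N = 3) = e^(−5.2) · 5.2^3/3! ≈ 0.1293.

0.1293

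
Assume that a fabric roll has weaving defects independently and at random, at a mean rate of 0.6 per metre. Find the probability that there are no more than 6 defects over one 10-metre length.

Over the interval, μ = 0.6 × 10 = 6 (a 10-metre length = 10 metres).
P(N ≤ 6) = Σ_{j=0}^{6} e^(−μ) μ^j/j! ≈ 0.6063.

0.6063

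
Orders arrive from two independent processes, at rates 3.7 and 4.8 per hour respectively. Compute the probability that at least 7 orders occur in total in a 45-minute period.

Independent Poisson processes superpose: combined rate λ = 3.7 + 4.8 = 8.5 per hour.
Over the interval, μ = 8.5 × 0.75 = 6.375 (a 45-minute period = 0.75 hours).
P(N ≥ 7) = 1 − P(N ≤ 6) ≈ 0.4537.

0.4537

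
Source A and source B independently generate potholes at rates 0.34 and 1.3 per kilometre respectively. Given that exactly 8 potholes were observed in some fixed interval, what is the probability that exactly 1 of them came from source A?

0.3262

Given the total, each event is independently from source A with probability p = λ_A/(λ_A+λ_B) = 0.34/1.64 ≈ 0.2073.
So K ~ Binomial(8, 0.34/1.64): P(K = 1) = C(8,1) · (0.34/1.64)^1 · (1.3/1.64)^7 ≈ 0.3262.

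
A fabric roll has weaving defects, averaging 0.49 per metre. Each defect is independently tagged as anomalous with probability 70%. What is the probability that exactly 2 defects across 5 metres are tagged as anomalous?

0.2647

Thinning: the defects that are tagged as anomalous themselves form a Poisson process with rate 0.7 × 0.49 = 0.343 per metre.
Over the interval, μ = 0.343 × 5 = 1.715 (5 metres).
P(N = 2) = e^(−1.715) · 1.715^2/2! ≈ 0.2647.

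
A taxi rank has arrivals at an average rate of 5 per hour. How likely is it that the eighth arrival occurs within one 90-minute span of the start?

Over the interval, μ = 5 × 1.5 = 7.5 (a 90-minute span = 1.5 hours).
The eighth arrival falls in the interval iff at least 8 events occur there: P(S_8 ≤ t) = P(N ≥ 8) = 1 − P(N ≤ 7) ≈ 0.4754.

0.4754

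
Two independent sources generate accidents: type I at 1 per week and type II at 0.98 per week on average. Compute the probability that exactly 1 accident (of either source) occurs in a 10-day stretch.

0.1672

Independent Poisson processes superpose: combined rate λ = 1 + 0.98 = 1.98 per week.
Over the interval, μ = 1.98 × 10/7 ≈ 2.82857 (a 10-day stretch = 10/7 weeks).
P(N = 1) = e^(−2.82857) · 2.82857^1/1! ≈ 0.1672.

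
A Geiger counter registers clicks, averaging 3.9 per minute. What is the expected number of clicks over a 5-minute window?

E[N] = λt = 3.9 × 5 = 19.5 (a 5-minute window = 5 minutes).

19.5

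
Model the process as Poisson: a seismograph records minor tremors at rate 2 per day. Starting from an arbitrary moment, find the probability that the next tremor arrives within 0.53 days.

0.6535

Inter-arrival times are exponential with rate λ = 2 per day.
P(T ≤ 0.53) = 1 − e^(−λt) = 1 − e^(−2 × 0.53) = 1 − e^(−1.06) ≈ 0.6535.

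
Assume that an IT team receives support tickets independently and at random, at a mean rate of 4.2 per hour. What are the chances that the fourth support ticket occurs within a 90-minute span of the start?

Over the interval, μ = 4.2 × 1.5 = 6.3 (a 90-minute span = 1.5 hours).
The fourth arrival falls in the interval iff at least 4 events occur there: P(S_4 ≤ t) = P(N ≥ 4) = 1 − P(N ≤ 3) ≈ 0.8736.

0.8736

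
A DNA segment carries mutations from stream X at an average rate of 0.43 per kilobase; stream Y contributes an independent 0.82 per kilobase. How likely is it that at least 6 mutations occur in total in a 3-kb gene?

0.1771

Independent Poisson processes superpose: combined rate λ = 0.43 + 0.82 = 1.25 per kilobase.
Over the interval, μ = 1.25 × 3 = 3.75 (a 3-kb gene = 3 kilobases).
P(N ≥ 6) = 1 − P(N ≤ 5) ≈ 0.1771.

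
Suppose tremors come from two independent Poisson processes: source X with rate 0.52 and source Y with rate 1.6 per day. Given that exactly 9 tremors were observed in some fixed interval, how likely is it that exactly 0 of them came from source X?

Given the total, each event is independently from source X with probability p = λ_X/(λ_X+λ_Y) = 0.52/2.12 ≈ 0.2453.
So K ~ Binomial(9, 0.52/2.12): P(K = 0) = C(9,0) · (0.52/2.12)^0 · (1.6/2.12)^9 ≈ 0.0794.

0.0794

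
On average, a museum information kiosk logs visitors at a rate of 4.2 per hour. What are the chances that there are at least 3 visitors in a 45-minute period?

Over the interval, μ = 4.2 × 0.75 = 3.15 (a 45-minute period = 0.75 hours).
P(N ≥ 3) = 1 − P(N ≤ 2) = 1 − Σ_{j=0}^{2} e^(−μ) μ^j/j! ≈ 0.6096.

0.6096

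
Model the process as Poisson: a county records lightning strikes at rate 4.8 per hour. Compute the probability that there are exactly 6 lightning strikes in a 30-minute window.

0.0241

Over the interval, μ = 4.8 × 0.5 = 2.4 (a 30-minute window = 0.5 hours).
P(N = 6) = e^(−μ) μ^6/6! = e^(−2.4) · 2.4^6/720 ≈ 0.0241.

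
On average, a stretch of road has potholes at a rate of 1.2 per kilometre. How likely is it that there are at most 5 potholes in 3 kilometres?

Over the interval, μ = 1.2 × 3 = 3.6 (3 kilometres).
P(N ≤ 5) = Σ_{j=0}^{5} e^(−μ) μ^j/j! ≈ 0.8441.

0.8441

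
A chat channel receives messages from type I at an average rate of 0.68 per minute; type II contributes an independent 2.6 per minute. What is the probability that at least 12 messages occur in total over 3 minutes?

0.2852

Independent Poisson processes superpose: combined rate λ = 0.68 + 2.6 = 3.28 per minute.
Over the interval, μ = 3.28 × 3 = 9.84 (3 minutes).
P(N ≥ 12) = 1 − P(N ≤ 11) ≈ 0.2852.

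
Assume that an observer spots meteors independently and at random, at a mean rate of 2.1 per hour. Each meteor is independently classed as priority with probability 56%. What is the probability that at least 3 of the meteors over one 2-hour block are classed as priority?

0.4177

Thinning: the meteors that are classed as priority themselves form a Poisson process with rate 0.56 × 2.1 = 1.176 per hour.
Over the interval, μ = 1.176 × 2 = 2.352 (a 2-hour block = 2 hours).
P(N ≥ 3) = 1 − P(N ≤ 2) ≈ 0.4177.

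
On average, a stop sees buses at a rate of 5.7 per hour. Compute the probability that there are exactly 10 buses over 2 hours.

0.1144

Over the interval, μ = 5.7 × 2 = 11.4 (2 hours).
P(N = 10) = e^(−μ) μ^10/10! = e^(−11.4) · 11.4^10/3628800 ≈ 0.1144.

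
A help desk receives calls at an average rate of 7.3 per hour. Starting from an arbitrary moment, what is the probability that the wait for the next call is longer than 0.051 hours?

0.6891

The wait for the next event is exponential with rate λ = 7.3 per hour.
P(T > 0.051) = e^(−λt) = e^(−7.3 × 0.051) = e^(−0.3723) ≈ 0.6891.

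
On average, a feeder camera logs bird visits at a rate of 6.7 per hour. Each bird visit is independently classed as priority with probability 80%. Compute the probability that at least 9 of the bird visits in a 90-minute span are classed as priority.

0.4130

Thinning: the bird visits that are classed as priority themselves form a Poisson process with rate 0.8 × 6.7 = 5.36 per hour.
Over the interval, μ = 5.36 × 1.5 = 8.04 (a 90-minute span = 1.5 hours).
P(N ≥ 9) = 1 − P(N ≤ 8) ≈ 0.4130.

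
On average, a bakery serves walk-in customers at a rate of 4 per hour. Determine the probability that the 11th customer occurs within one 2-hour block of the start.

0.1841

Over the interval, μ = 4 × 2 = 8 (a 2-hour block = 2 hours).
The 11th arrival falls in the interval iff at least 11 events occur there: P(S_11 ≤ t) = P(N ≥ 11) = 1 − P(N ≤ 10) ≈ 0.1841.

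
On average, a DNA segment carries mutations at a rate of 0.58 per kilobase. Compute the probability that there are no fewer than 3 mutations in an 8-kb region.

0.8416

Over the interval, μ = 0.58 × 8 = 4.64 (an 8-kb region = 8 kilobases).
P(N ≥ 3) = 1 − P(N ≤ 2) = 1 − Σ_{j=0}^{2} e^(−μ) μ^j/j! ≈ 0.8416.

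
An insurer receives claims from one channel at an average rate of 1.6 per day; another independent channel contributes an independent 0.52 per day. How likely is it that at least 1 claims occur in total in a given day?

0.8800

Independent Poisson processes superpose: combined rate λ = 1.6 + 0.52 = 2.12 per day.
So μ = 2.12.
P(N ≥ 1) = 1 − P(N ≤ 0) ≈ 0.8800.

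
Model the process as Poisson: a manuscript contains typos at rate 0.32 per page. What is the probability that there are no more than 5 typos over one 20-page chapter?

0.3837

Over the interval, μ = 0.32 × 20 = 6.4 (a 20-page chapter = 20 pages).
P(N ≤ 5) = Σ_{j=0}^{5} e^(−μ) μ^j/j! ≈ 0.3837.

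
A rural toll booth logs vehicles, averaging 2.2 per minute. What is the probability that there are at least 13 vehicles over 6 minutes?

Over the interval, μ = 2.2 × 6 = 13.2 (6 minutes).
P(N ≥ 13) = 1 − P(N ≤ 12) = 1 − Σ_{j=0}^{12} e^(−μ) μ^j/j! ≈ 0.5587.

0.5587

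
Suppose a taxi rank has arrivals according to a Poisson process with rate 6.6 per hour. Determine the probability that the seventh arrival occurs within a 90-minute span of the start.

0.8634

Over the interval, μ = 6.6 × 1.5 = 9.9 (a 90-minute span = 1.5 hours).
The seventh arrival falls in the interval iff at least 7 events occur there: P(S_7 ≤ t) = P(N ≥ 7) = 1 − P(N ≤ 6) ≈ 0.8634.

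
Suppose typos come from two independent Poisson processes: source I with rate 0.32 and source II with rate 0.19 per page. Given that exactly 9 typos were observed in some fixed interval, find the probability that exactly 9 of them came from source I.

Given the total, each event is independently from source I with probability p = λ_I/(λ_I+λ_II) = 0.32/0.51 ≈ 0.6275.
So K ~ Binomial(9, 0.32/0.51): P(K = 9) = C(9,9) · (0.32/0.51)^9 · (0.19/0.51)^0 ≈ 0.0151.

0.0151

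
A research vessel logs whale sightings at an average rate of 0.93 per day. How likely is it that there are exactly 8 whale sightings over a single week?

Over the interval, μ = 0.93 × 7 = 6.51 (a week = 7 days).
P(N = 8) = e^(−μ) μ^8/8! = e^(−6.51) · 6.51^8/40320 ≈ 0.1191.

0.1191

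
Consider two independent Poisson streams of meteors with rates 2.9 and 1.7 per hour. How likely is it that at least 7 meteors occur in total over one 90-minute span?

Independent Poisson processes superpose: combined rate λ = 2.9 + 1.7 = 4.6 per hour.
Over the interval, μ = 4.6 × 1.5 = 6.9 (a 90-minute span = 1.5 hours).
P(N ≥ 7) = 1 − P(N ≤ 6) ≈ 0.5353.

0.5353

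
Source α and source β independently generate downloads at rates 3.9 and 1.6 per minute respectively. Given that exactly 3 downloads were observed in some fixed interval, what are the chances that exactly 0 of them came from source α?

0.0246

Given the total, each event is independently from source α with probability p = λ_α/(λ_α+λ_β) = 3.9/5.5 ≈ 0.7091.
So K ~ Binomial(3, 3.9/5.5): P(K = 0) = C(3,0) · (3.9/5.5)^0 · (1.6/5.5)^3 ≈ 0.0246.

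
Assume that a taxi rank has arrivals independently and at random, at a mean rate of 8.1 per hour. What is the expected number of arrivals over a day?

E[N] = λt = 8.1 × 24 = 194.4 (a day = 24 hours).

194.4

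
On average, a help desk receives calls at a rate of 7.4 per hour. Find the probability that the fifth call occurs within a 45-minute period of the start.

Over the interval, μ = 7.4 × 0.75 = 5.55 (a 45-minute period = 0.75 hours).
The fifth arrival falls in the interval iff at least 5 events occur there: P(S_5 ≤ t) = P(N ≥ 5) = 1 − P(N ≤ 4) ≈ 0.6502.

0.6502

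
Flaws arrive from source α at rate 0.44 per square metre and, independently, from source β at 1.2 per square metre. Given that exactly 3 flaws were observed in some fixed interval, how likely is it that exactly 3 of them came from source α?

0.0193

Given the total, each event is independently from source α with probability p = λ_α/(λ_α+λ_β) = 0.44/1.64 ≈ 0.2683.
So K ~ Binomial(3, 0.44/1.64): P(K = 3) = C(3,3) · (0.44/1.64)^3 · (1.2/1.64)^0 ≈ 0.0193.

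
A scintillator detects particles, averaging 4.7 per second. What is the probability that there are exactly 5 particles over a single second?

With mean μ = 4.7 per second,
P(N = 5) = e^(−μ) μ^5/5! = e^(−4.7) · 4.7^5/120 ≈ 0.1738.

0.1738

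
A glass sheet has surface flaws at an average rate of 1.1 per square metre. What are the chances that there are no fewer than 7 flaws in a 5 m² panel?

0.3140

Over the interval, μ = 1.1 × 5 = 5.5 (a 5 m² panel = 5 square metres).
P(N ≥ 7) = 1 − P(N ≤ 6) = 1 − Σ_{j=0}^{6} e^(−μ) μ^j/j! ≈ 0.3140.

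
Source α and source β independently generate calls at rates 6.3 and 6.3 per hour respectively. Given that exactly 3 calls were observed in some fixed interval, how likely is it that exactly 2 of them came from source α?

0.3750

Given the total, each event is independently from source α with probability p = λ_α/(λ_α+λ_β) = 6.3/12.6 = 0.5000.
So K ~ Binomial(3, 6.3/12.6): P(K = 2) = C(3,2) · (6.3/12.6)^2 · (6.3/12.6)^1 ≈ 0.3750.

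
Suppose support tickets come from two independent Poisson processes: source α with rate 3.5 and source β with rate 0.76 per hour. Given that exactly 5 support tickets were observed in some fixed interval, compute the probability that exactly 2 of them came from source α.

Given the total, each event is independently from source α with probability p = λ_α/(λ_α+λ_β) = 3.5/4.26 ≈ 0.8216.
So K ~ Binomial(5, 3.5/4.26): P(K = 2) = C(5,2) · (3.5/4.26)^2 · (0.76/4.26)^3 ≈ 0.0383.

0.0383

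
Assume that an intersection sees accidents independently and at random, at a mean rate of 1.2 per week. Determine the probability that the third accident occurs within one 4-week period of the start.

Over the interval, μ = 1.2 × 4 = 4.8 (a 4-week period = 4 weeks).
The third arrival falls in the interval iff at least 3 events occur there: P(S_3 ≤ t) = P(N ≥ 3) = 1 − P(N ≤ 2) ≈ 0.8575.

0.8575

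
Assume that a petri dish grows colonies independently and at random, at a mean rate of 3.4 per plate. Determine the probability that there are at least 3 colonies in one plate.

With mean μ = 3.4 per plate,
P(N ≥ 3) = 1 − P(N ≤ 2) = 1 − Σ_{j=0}^{2} e^(−μ) μ^j/j! ≈ 0.6603.

0.6603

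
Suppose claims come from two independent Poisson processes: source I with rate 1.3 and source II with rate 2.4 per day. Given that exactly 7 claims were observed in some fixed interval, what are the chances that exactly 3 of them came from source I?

0.2687

Given the total, each event is independently from source I with probability p = λ_I/(λ_I+λ_II) = 1.3/3.7 ≈ 0.3514.
So K ~ Binomial(7, 1.3/3.7): P(K = 3) = C(7,3) · (1.3/3.7)^3 · (2.4/3.7)^4 ≈ 0.2687.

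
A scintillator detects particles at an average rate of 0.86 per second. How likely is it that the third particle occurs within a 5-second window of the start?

Over the interval, μ = 0.86 × 5 = 4.3 (a 5-second window = 5 seconds).
The third arrival falls in the interval iff at least 3 events occur there: P(S_3 ≤ t) = P(N ≥ 3) = 1 − P(N ≤ 2) ≈ 0.8026.

0.8026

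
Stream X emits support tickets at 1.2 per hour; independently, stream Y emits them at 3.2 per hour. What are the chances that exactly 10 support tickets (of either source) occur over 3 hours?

Independent Poisson processes superpose: combined rate λ = 1.2 + 3.2 = 4.4 per hour.
Over the interval, μ = 4.4 × 3 = 13.2 (3 hours).
P(N = 10) = e^(−13.2) · 13.2^10/10! ≈ 0.0819.

0.0819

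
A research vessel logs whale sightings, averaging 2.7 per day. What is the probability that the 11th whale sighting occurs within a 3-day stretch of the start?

Over the interval, μ = 2.7 × 3 = 8.1 (a 3-day stretch = 3 days).
The 11th arrival falls in the interval iff at least 11 events occur there: P(S_11 ≤ t) = P(N ≥ 11) = 1 − P(N ≤ 10) ≈ 0.1942.

0.1942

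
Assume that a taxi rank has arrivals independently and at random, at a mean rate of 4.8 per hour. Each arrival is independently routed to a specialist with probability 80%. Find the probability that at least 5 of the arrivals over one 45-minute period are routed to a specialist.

0.1650

Thinning: the arrivals that are routed to a specialist themselves form a Poisson process with rate 0.8 × 4.8 = 3.84 per hour.
Over the interval, μ = 3.84 × 0.75 = 2.88 (a 45-minute period = 0.75 hours).
P(N ≥ 5) = 1 − P(N ≤ 4) ≈ 0.1650.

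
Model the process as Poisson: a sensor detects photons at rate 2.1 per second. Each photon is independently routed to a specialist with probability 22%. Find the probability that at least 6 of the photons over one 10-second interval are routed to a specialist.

0.3177

Thinning: the photons that are routed to a specialist themselves form a Poisson process with rate 0.22 × 2.1 = 0.462 per second.
Over the interval, μ = 0.462 × 10 = 4.62 (a 10-second interval = 10 seconds).
P(N ≥ 6) = 1 − P(N ≤ 5) ≈ 0.3177.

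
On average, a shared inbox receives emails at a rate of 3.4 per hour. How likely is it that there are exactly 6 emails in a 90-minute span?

Over the interval, μ = 3.4 × 1.5 = 5.1 (a 90-minute span = 1.5 hours).
P(N = 6) = e^(−μ) μ^6/6! = e^(−5.1) · 5.1^6/720 ≈ 0.1490.

0.1490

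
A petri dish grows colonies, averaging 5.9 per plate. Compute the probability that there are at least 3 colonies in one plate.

0.9334

With mean μ = 5.9 per plate,
P(N ≥ 3) = 1 − P(N ≤ 2) = 1 − Σ_{j=0}^{2} e^(−μ) μ^j/j! ≈ 0.9334.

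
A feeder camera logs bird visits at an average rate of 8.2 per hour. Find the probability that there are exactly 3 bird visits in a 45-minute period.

0.0827

Over the interval, μ = 8.2 × 0.75 = 6.15 (a 45-minute period = 0.75 hours).
P(N = 3) = e^(−μ) μ^3/3! = e^(−6.15) · 6.15^3/6 ≈ 0.0827.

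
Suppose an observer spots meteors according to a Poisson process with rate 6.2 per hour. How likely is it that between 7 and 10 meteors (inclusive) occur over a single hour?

0.3743

With mean μ = 6.2 per hour,
P(7 ≤ N ≤ 10) = Σ_{j=7}^{10} e^(−6.2) · 6.2^j/j! ≈ 0.3743.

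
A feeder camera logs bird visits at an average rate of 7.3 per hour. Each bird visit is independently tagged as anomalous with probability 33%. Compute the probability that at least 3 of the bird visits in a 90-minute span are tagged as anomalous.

Thinning: the bird visits that are tagged as anomalous themselves form a Poisson process with rate 0.33 × 7.3 = 2.409 per hour.
Over the interval, μ = 2.409 × 1.5 = 3.6135 (a 90-minute span = 1.5 hours).
P(N ≥ 3) = 1 − P(N ≤ 2) ≈ 0.6996.

0.6996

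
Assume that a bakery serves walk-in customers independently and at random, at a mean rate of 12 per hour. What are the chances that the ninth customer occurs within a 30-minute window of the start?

0.1528

Over the interval, μ = 12 × 0.5 = 6 (a 30-minute window = 0.5 hours).
The ninth arrival falls in the interval iff at least 9 events occur there: P(S_9 ≤ t) = P(N ≥ 9) = 1 − P(N ≤ 8) ≈ 0.1528.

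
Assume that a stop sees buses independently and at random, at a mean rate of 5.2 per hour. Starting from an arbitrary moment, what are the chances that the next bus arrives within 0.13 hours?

Inter-arrival times are exponential with rate λ = 5.2 per hour.
P(T ≤ 0.13) = 1 − e^(−λt) = 1 − e^(−5.2 × 0.13) = 1 − e^(−0.676) ≈ 0.4914.

0.4914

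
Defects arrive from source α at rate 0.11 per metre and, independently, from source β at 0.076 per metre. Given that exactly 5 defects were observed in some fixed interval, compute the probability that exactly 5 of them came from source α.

Given the total, each event is independently from source α with probability p = λ_α/(λ_α+λ_β) = 0.11/0.186 ≈ 0.5914.
So K ~ Binomial(5, 0.11/0.186): P(K = 5) = C(5,5) · (0.11/0.186)^5 · (0.076/0.186)^0 ≈ 0.0723.

0.0723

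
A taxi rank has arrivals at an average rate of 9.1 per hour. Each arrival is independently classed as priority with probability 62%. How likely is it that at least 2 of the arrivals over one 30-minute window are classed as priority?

Thinning: the arrivals that are classed as priority themselves form a Poisson process with rate 0.62 × 9.1 = 5.642 per hour.
Over the interval, μ = 5.642 × 0.5 = 2.821 (a 30-minute window = 0.5 hours).
P(N ≥ 2) = 1 − P(N ≤ 1) ≈ 0.7725.

0.7725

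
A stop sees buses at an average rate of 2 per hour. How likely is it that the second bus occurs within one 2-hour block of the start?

Over the interval, μ = 2 × 2 = 4 (a 2-hour block = 2 hours).
The second arrival falls in the interval iff at least 2 events occur there: P(S_2 ≤ t) = P(N ≥ 2) = 1 − P(N ≤ 1) ≈ 0.9084.

0.9084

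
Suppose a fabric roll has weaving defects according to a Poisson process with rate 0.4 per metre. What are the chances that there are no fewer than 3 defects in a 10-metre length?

Over the interval, μ = 0.4 × 10 = 4 (a 10-metre length = 10 metres).
P(N ≥ 3) = 1 − P(N ≤ 2) = 1 − Σ_{j=0}^{2} e^(−μ) μ^j/j! ≈ 0.7619.

0.7619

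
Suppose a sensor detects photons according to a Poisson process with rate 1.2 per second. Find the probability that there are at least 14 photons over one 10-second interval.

Over the interval, μ = 1.2 × 10 = 12 (a 10-second interval = 10 seconds).
P(N ≥ 14) = 1 − P(N ≤ 13) = 1 − Σ_{j=0}^{13} e^(−μ) μ^j/j! ≈ 0.3185.

0.3185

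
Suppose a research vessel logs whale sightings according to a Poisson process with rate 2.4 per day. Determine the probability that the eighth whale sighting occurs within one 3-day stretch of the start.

0.4311

Over the interval, μ = 2.4 × 3 = 7.2 (a 3-day stretch = 3 days).
The eighth arrival falls in the interval iff at least 8 events occur there: P(S_8 ≤ t) = P(N ≥ 8) = 1 − P(N ≤ 7) ≈ 0.4311.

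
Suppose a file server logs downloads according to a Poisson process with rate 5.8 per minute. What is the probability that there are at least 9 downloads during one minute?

With mean μ = 5.8 per minute,
P(N ≥ 9) = 1 − P(N ≤ 8) = 1 − Σ_{j=0}^{8} e^(−μ) μ^j/j! ≈ 0.1328.

0.1328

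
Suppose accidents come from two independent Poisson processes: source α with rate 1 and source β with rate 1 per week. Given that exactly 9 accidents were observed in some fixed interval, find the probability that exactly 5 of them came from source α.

0.2461

Given the total, each event is independently from source α with probability p = λ_α/(λ_α+λ_β) = 1/2 = 0.5000.
So K ~ Binomial(9, 1/2): P(K = 5) = C(9,5) · (1/2)^5 · (1/2)^4 ≈ 0.2461.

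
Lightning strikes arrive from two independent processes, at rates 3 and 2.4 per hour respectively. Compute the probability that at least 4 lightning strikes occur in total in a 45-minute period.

0.5762

Independent Poisson processes superpose: combined rate λ = 3 + 2.4 = 5.4 per hour.
Over the interval, μ = 5.4 × 0.75 = 4.05 (a 45-minute period = 0.75 hours).
P(N ≥ 4) = 1 − P(N ≤ 3) ≈ 0.5762.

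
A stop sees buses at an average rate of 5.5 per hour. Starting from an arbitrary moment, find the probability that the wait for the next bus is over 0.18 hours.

The wait for the next event is exponential with rate λ = 5.5 per hour.
P(T > 0.18) = e^(−λt) = e^(−5.5 × 0.18) = e^(−0.99) ≈ 0.3716.

0.3716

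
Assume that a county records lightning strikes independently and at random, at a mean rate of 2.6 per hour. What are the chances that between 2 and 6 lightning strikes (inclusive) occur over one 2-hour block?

0.6982

Over the interval, μ = 2.6 × 2 = 5.2 (a 2-hour block = 2 hours).
P(2 ≤ N ≤ 6) = Σ_{j=2}^{6} e^(−5.2) · 5.2^j/j! ≈ 0.6982.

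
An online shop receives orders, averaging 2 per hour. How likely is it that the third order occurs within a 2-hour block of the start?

Over the interval, μ = 2 × 2 = 4 (a 2-hour block = 2 hours).
The third arrival falls in the interval iff at least 3 events occur there: P(S_3 ≤ t) = P(N ≥ 3) = 1 − P(N ≤ 2) ≈ 0.7619.

0.7619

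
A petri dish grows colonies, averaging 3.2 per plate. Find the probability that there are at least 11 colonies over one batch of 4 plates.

Over the interval, μ = 3.2 × 4 = 12.8 (a batch of 4 plates = 4 plates).
P(N ≥ 11) = 1 − P(N ≤ 10) = 1 − Σ_{j=0}^{10} e^(−μ) μ^j/j! ≈ 0.7307.

0.7307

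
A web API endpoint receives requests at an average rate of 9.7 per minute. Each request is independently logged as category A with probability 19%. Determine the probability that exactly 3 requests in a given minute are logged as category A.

Thinning: the requests that are logged as category A themselves form a Poisson process with rate 0.19 × 9.7 = 1.843 per minute.
So μ = 1.843.
P(N = 3) = e^(−1.843) · 1.843^3/3! ≈ 0.1652.

0.1652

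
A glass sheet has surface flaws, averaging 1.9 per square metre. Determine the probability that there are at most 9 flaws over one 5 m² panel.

Over the interval, μ = 1.9 × 5 = 9.5 (a 5 m² panel = 5 square metres).
P(N ≤ 9) = Σ_{j=0}^{9} e^(−μ) μ^j/j! ≈ 0.5218.

0.5218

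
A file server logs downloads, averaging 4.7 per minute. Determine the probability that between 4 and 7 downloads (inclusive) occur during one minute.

With mean μ = 4.7 per minute,
P(4 ≤ N ≤ 7) = Σ_{j=4}^{7} e^(−4.7) · 4.7^j/j! ≈ 0.5863.

0.5863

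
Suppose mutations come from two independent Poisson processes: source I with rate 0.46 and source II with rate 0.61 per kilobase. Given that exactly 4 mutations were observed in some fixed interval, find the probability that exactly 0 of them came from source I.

0.1056

Given the total, each event is independently from source I with probability p = λ_I/(λ_I+λ_II) = 0.46/1.07 ≈ 0.4299.
So K ~ Binomial(4, 0.46/1.07): P(K = 0) = C(4,0) · (0.46/1.07)^0 · (0.61/1.07)^4 ≈ 0.1056.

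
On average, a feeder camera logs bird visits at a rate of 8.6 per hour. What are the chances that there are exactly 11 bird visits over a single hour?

0.0878

With mean μ = 8.6 per hour,
P(N = 11) = e^(−μ) μ^11/11! = e^(−8.6) · 8.6^11/39916800 ≈ 0.0878.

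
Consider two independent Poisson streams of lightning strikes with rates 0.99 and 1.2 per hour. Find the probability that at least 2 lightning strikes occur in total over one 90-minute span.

Independent Poisson processes superpose: combined rate λ = 0.99 + 1.2 = 2.19 per hour.
Over the interval, μ = 2.19 × 1.5 = 3.285 (a 90-minute span = 1.5 hours).
P(N ≥ 2) = 1 − P(N ≤ 1) ≈ 0.8396.

0.8396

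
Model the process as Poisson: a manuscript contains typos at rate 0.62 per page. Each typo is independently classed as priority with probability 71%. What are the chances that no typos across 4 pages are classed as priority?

Thinning: the typos that are classed as priority themselves form a Poisson process with rate 0.71 × 0.62 = 0.4402 per page.
Over the interval, μ = 0.4402 × 4 = 1.7608 (4 pages).
P(N = 0) = e^(−1.7608) · 1.7608^0/0! ≈ 0.1719.

0.1719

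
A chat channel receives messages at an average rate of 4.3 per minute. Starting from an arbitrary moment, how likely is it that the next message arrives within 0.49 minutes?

0.8784

Inter-arrival times are exponential with rate λ = 4.3 per minute.
P(T ≤ 0.49) = 1 − e^(−λt) = 1 − e^(−4.3 × 0.49) = 1 − e^(−2.107) ≈ 0.8784.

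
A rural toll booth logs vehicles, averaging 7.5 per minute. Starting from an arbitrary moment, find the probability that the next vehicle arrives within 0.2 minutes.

0.7769

Inter-arrival times are exponential with rate λ = 7.5 per minute.
P(T ≤ 0.2) = 1 − e^(−λt) = 1 − e^(−7.5 × 0.2) = 1 − e^(−1.5) ≈ 0.7769.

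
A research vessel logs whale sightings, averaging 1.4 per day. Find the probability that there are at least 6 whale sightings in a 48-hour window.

Over the interval, μ = 1.4 × 2 = 2.8 (a 48-hour window = 2 days).
P(N ≥ 6) = 1 − P(N ≤ 5) = 1 − Σ_{j=0}^{5} e^(−μ) μ^j/j! ≈ 0.0651.

0.0651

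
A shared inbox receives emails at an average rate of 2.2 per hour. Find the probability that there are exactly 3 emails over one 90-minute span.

0.2209

Over the interval, μ = 2.2 × 1.5 = 3.3 (a 90-minute span = 1.5 hours).
P(N = 3) = e^(−μ) μ^3/3! = e^(−3.3) · 3.3^3/6 ≈ 0.2209.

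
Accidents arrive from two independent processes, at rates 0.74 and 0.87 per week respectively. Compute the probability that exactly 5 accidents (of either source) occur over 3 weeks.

0.1749

Independent Poisson processes superpose: combined rate λ = 0.74 + 0.87 = 1.61 per week.
Over the interval, μ = 1.61 × 3 = 4.83 (3 weeks).
P(N = 5) = e^(−4.83) · 4.83^5/5! ≈ 0.1749.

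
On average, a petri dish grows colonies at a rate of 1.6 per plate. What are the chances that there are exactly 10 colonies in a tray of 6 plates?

0.1241

Over the interval, μ = 1.6 × 6 = 9.6 (a tray of 6 plates = 6 plates).
P(N = 10) = e^(−μ) μ^10/10! = e^(−9.6) · 9.6^10/3628800 ≈ 0.1241.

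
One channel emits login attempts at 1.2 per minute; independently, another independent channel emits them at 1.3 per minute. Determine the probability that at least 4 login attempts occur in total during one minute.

Independent Poisson processes superpose: combined rate λ = 1.2 + 1.3 = 2.5 per minute.
So μ = 2.5.
P(N ≥ 4) = 1 − P(N ≤ 3) ≈ 0.2424.

0.2424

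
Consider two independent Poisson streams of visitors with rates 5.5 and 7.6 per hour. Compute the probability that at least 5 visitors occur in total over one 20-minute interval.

Independent Poisson processes superpose: combined rate λ = 5.5 + 7.6 = 13.1 per hour.
Over the interval, μ = 13.1 × 1/3 ≈ 4.36667 (a 20-minute interval = 1/3 hours).
P(N ≥ 5) = 1 − P(N ≤ 4) ≈ 0.4424.

0.4424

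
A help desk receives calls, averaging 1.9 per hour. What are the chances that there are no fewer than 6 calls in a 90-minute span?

Over the interval, μ = 1.9 × 1.5 = 2.85 (a 90-minute span = 1.5 hours).
P(N ≥ 6) = 1 − P(N ≤ 5) = 1 − Σ_{j=0}^{5} e^(−μ) μ^j/j! ≈ 0.0696.

0.0696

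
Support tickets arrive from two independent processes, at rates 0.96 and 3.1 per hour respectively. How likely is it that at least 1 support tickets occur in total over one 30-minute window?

Independent Poisson processes superpose: combined rate λ = 0.96 + 3.1 = 4.06 per hour.
Over the interval, μ = 4.06 × 0.5 = 2.03 (a 30-minute window = 0.5 hours).
P(N ≥ 1) = 1 − P(N ≤ 0) ≈ 0.8687.

0.8687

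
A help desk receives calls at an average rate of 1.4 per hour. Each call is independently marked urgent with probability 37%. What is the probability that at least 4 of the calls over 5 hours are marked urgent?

Thinning: the calls that are marked urgent themselves form a Poisson process with rate 0.37 × 1.4 = 0.518 per hour.
Over the interval, μ = 0.518 × 5 = 2.59 (5 hours).
P(N ≥ 4) = 1 − P(N ≤ 3) ≈ 0.2618.

0.2618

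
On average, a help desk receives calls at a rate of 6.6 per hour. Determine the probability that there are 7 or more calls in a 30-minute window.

Over the interval, μ = 6.6 × 0.5 = 3.3 (a 30-minute window = 0.5 hours).
P(N ≥ 7) = 1 − P(N ≤ 6) = 1 − Σ_{j=0}^{6} e^(−μ) μ^j/j! ≈ 0.0510.

0.0510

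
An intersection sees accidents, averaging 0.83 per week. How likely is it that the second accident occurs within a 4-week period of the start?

Over the interval, μ = 0.83 × 4 = 3.32 (a 4-week period = 4 weeks).
The second arrival falls in the interval iff at least 2 events occur there: P(S_2 ≤ t) = P(N ≥ 2) = 1 − P(N ≤ 1) ≈ 0.8438.

0.8438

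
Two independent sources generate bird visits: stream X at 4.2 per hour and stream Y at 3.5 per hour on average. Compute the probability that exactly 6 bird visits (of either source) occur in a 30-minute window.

Independent Poisson processes superpose: combined rate λ = 4.2 + 3.5 = 7.7 per hour.
Over the interval, μ = 7.7 × 0.5 = 3.85 (a 30-minute window = 0.5 hours).
P(N = 6) = e^(−3.85) · 3.85^6/6! ≈ 0.0962.

0.0962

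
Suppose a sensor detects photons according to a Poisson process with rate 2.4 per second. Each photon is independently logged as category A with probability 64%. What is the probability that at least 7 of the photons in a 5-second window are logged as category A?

Thinning: the photons that are logged as category A themselves form a Poisson process with rate 0.64 × 2.4 = 1.536 per second.
Over the interval, μ = 1.536 × 5 = 7.68 (a 5-second window = 5 seconds).
P(N ≥ 7) = 1 − P(N ≤ 6) ≈ 0.6460.

0.6460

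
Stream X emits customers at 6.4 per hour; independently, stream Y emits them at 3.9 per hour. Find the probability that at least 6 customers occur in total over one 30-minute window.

Independent Poisson processes superpose: combined rate λ = 6.4 + 3.9 = 10.3 per hour.
Over the interval, μ = 10.3 × 0.5 = 5.15 (a 30-minute window = 0.5 hours).
P(N ≥ 6) = 1 − P(N ≤ 5) ≈ 0.4103.

0.4103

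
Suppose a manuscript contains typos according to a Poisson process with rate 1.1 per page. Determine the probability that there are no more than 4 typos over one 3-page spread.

0.7626

Over the interval, μ = 1.1 × 3 = 3.3 (a 3-page spread = 3 pages).
P(N ≤ 4) = Σ_{j=0}^{4} e^(−μ) μ^j/j! ≈ 0.7626.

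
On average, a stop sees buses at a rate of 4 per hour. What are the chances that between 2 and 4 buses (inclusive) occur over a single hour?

0.5373

With mean μ = 4 per hour,
P(2 ≤ N ≤ 4) = Σ_{j=2}^{4} e^(−4) · 4^j/j! ≈ 0.5373.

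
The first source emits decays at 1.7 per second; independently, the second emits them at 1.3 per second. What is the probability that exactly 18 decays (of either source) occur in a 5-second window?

0.0706

Independent Poisson processes superpose: combined rate λ = 1.7 + 1.3 = 3 per second.
Over the interval, μ = 3 × 5 = 15 (a 5-second window = 5 seconds).
P(N = 18) = e^(−15) · 15^18/18! ≈ 0.0706.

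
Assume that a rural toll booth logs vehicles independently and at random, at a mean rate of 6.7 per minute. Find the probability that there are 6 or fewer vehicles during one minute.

0.4953

With mean μ = 6.7 per minute,
P(N ≤ 6) = Σ_{j=0}^{6} e^(−μ) μ^j/j! ≈ 0.4953.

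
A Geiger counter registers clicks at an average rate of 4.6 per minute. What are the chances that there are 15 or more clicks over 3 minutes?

Over the interval, μ = 4.6 × 3 = 13.8 (3 minutes).
P(N ≥ 15) = 1 − P(N ≤ 14) = 1 − Σ_{j=0}^{14} e^(−μ) μ^j/j! ≈ 0.4084.

0.4084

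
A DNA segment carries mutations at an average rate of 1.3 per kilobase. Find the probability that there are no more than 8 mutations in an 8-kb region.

Over the interval, μ = 1.3 × 8 = 10.4 (an 8-kb region = 8 kilobases).
P(N ≤ 8) = Σ_{j=0}^{8} e^(−μ) μ^j/j! ≈ 0.2896.

0.2896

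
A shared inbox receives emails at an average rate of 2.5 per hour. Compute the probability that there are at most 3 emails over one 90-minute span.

Over the interval, μ = 2.5 × 1.5 = 3.75 (a 90-minute span = 1.5 hours).
P(N ≤ 3) = Σ_{j=0}^{3} e^(−μ) μ^j/j! ≈ 0.4838.

0.4838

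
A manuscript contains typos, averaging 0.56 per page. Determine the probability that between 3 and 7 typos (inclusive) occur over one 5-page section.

0.5224

Over the interval, μ = 0.56 × 5 = 2.8 (a 5-page section = 5 pages).
P(3 ≤ N ≤ 7) = Σ_{j=3}^{7} e^(−2.8) · 2.8^j/j! ≈ 0.5224.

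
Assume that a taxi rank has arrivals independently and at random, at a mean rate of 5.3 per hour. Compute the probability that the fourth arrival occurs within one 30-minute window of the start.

0.2749

Over the interval, μ = 5.3 × 0.5 = 2.65 (a 30-minute window = 0.5 hours).
The fourth arrival falls in the interval iff at least 4 events occur there: P(S_4 ≤ t) = P(N ≥ 4) = 1 − P(N ≤ 3) ≈ 0.2749.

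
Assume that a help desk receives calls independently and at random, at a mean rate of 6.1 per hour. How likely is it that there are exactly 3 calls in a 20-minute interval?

Over the interval, μ = 6.1 × 1/3 ≈ 2.03333 (a 20-minute interval = 1/3 hours).
P(N = 3) = e^(−μ) μ^3/3! = e^(−2.03333) · 2.03333^3/6 ≈ 0.1834.

0.1834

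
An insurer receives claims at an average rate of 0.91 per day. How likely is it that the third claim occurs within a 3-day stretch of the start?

Over the interval, μ = 0.91 × 3 = 2.73 (a 3-day stretch = 3 days).
The third arrival falls in the interval iff at least 3 events occur there: P(S_3 ≤ t) = P(N ≥ 3) = 1 − P(N ≤ 2) ≈ 0.5137.

0.5137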